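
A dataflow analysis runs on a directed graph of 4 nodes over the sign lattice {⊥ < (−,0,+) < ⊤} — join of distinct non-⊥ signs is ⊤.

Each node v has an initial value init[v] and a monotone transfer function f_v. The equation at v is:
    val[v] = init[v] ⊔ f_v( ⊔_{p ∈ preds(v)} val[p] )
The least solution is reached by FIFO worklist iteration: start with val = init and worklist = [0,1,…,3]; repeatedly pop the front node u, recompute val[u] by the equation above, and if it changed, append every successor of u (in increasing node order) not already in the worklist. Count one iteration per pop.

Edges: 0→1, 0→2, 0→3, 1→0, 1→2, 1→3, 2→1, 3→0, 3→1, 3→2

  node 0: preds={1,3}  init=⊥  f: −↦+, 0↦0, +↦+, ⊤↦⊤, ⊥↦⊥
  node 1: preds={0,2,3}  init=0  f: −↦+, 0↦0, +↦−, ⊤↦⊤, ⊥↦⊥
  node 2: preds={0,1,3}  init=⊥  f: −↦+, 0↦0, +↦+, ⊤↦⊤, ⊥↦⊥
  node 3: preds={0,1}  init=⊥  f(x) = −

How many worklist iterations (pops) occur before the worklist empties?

9

Iteration log — 9 steps:
  step 1. node 0  ⊔preds=0  new=0  old=⊥  +wl: 
  step 2. node 1  ⊔preds=0  new=0  stable
  step 3. node 2  ⊔preds=0  new=0  old=⊥  +wl: 1
  step 4. node 3  ⊔preds=0  new=−  old=⊥  +wl: 0,2
  step 5. node 1  ⊔preds=⊤  new=⊤  old=0  +wl: 3
  step 6. node 0  ⊔preds=⊤  new=⊤  old=0  +wl: 1
  step 7. node 2  ⊔preds=⊤  new=⊤  old=0  +wl: 
  step 8. node 3  ⊔preds=⊤  new=−  stable
  step 9. node 1  ⊔preds=⊤  new=⊤  stable

Least fixpoint reached:
  node 0: ⊤
  node 1: ⊤
  node 2: ⊤
  node 3: −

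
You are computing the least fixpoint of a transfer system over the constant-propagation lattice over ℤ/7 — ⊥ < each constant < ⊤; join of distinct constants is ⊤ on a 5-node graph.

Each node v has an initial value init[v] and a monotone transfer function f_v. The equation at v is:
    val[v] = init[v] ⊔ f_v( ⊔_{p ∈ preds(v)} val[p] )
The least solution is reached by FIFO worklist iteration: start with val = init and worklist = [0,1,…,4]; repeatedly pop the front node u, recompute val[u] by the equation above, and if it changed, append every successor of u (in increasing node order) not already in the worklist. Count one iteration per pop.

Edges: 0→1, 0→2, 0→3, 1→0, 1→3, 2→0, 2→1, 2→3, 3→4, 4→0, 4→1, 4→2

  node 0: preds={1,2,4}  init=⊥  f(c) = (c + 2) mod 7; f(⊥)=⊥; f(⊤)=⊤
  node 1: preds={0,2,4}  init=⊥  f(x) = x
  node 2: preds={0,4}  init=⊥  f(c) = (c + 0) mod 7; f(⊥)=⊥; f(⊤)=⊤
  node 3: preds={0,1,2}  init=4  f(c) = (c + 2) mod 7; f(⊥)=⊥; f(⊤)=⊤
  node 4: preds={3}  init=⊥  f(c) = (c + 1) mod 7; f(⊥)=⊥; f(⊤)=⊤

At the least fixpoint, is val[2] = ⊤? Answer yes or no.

yes

Trace (16 dequeues):
  [1] u=0 | in ⊥ | out ⊥ | ==
  [2] u=1 | in ⊥ | out ⊥ | ==
  [3] u=2 | in ⊥ | out ⊥ | ==
  [4] u=3 | in ⊥ | out 4 | ==
  [5] u=4 | in 4 | out 5 | prev ⊥ | push {0,1,2}
  [6] u=0 | in 5 | out 0 | prev ⊥ | push {3}
  [7] u=1 | in ⊤ | out ⊤ | prev ⊥ | push {0}
  [8] u=2 | in ⊤ | out ⊤ | prev ⊥ | push {1}
  [9] u=3 | in ⊤ | out ⊤ | prev 4 | push {4}
  [10] u=0 | in ⊤ | out ⊤ | prev 0 | push {2,3}
  [11] u=1 | in ⊤ | out ⊤ | ==
  [12] u=4 | in ⊤ | out ⊤ | prev 5 | push {0,1}
  [13] u=2 | in ⊤ | out ⊤ | ==
  [14] u=3 | in ⊤ | out ⊤ | ==
  [15] u=0 | in ⊤ | out ⊤ | ==
  [16] u=1 | in ⊤ | out ⊤ | ==

Converged values:
  [0] ⊤
  [1] ⊤
  [2] ⊤
  [3] ⊤
  [4] ⊤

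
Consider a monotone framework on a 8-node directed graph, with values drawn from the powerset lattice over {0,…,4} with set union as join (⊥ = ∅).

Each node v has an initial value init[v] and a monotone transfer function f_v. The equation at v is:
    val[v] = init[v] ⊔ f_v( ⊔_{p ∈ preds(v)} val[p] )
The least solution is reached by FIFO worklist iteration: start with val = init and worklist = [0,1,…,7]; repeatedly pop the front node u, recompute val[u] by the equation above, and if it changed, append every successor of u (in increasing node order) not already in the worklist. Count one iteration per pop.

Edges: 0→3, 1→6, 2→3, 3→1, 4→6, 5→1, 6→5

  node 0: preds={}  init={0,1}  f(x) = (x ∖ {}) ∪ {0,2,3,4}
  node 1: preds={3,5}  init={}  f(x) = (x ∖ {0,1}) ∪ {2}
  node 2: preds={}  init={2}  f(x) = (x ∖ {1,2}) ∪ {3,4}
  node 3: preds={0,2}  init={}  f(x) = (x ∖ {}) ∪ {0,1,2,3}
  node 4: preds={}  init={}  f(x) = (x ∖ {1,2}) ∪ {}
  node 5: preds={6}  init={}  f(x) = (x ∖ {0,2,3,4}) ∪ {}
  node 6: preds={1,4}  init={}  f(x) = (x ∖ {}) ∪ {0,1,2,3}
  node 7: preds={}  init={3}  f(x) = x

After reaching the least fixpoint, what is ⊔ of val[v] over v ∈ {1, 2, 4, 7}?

Trace (13 dequeues):
  [1] u=0 | in {} | out {0,1,2,3,4} | prev {0,1} | push {}
  [2] u=1 | in {} | out {2} | prev {} | push {}
  [3] u=2 | in {} | out {2,3,4} | prev {2} | push {}
  [4] u=3 | in {0,1,2,3,4} | out {0,1,2,3,4} | prev {} | push {1}
  [5] u=4 | in {} | out {} | ==
  [6] u=5 | in {} | out {} | ==
  [7] u=6 | in {2} | out {0,1,2,3} | prev {} | push {5}
  [8] u=7 | in {} | out {3} | ==
  [9] u=1 | in {0,1,2,3,4} | out {2,3,4} | prev {2} | push {6}
  [10] u=5 | in {0,1,2,3} | out {1} | prev {} | push {1}
  [11] u=6 | in {2,3,4} | out {0,1,2,3,4} | prev {0,1,2,3} | push {5}
  [12] u=1 | in {0,1,2,3,4} | out {2,3,4} | ==
  [13] u=5 | in {0,1,2,3,4} | out {1} | ==

Converged values:
  [0] {0,1,2,3,4}
  [1] {2,3,4}
  [2] {2,3,4}
  [3] {0,1,2,3,4}
  [4] {}
  [5] {1}
  [6] {0,1,2,3,4}
  [7] {3}

{2,3,4}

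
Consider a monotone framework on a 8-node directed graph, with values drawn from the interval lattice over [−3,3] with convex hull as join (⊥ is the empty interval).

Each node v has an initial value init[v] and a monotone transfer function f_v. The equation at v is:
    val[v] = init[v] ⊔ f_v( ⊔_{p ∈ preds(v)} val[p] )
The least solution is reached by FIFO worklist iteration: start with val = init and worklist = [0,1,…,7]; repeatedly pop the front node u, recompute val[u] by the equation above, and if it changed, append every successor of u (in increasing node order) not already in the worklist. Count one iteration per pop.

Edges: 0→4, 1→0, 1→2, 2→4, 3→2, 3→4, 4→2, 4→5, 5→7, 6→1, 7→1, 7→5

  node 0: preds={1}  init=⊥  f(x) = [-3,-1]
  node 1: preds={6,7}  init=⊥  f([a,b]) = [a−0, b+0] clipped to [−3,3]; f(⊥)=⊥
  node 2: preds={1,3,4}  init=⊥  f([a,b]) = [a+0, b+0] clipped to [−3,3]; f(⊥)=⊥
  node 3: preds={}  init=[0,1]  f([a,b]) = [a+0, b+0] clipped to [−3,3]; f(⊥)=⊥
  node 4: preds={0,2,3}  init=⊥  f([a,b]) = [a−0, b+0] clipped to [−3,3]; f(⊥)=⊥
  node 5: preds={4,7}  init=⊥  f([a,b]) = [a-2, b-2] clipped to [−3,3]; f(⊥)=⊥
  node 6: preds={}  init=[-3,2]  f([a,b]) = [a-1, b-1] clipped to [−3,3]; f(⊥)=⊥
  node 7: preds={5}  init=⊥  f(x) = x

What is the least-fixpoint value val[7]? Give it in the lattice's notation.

[-3,0]

Worklist (12 pops):
  #1 pop 0: in=⊥ → [-3,-1] (was ⊥); enqueue []
  #2 pop 1: in=[-3,2] → [-3,2] (was ⊥); enqueue [0]
  #3 pop 2: in=[-3,2] → [-3,2] (was ⊥); enqueue []
  #4 pop 3: in=⊥ → [0,1] (no change)
  #5 pop 4: in=[-3,2] → [-3,2] (was ⊥); enqueue [2]
  #6 pop 5: in=[-3,2] → [-3,0] (was ⊥); enqueue []
  #7 pop 6: in=⊥ → [-3,2] (no change)
  #8 pop 7: in=[-3,0] → [-3,0] (was ⊥); enqueue [1,5]
  #9 pop 0: in=[-3,2] → [-3,-1] (no change)
  #10 pop 2: in=[-3,2] → [-3,2] (no change)
  #11 pop 1: in=[-3,2] → [-3,2] (no change)
  #12 pop 5: in=[-3,2] → [-3,0] (no change)

Fixpoint:
  val[0] = [-3,-1]
  val[1] = [-3,2]
  val[2] = [-3,2]
  val[3] = [0,1]
  val[4] = [-3,2]
  val[5] = [-3,0]
  val[6] = [-3,2]
  val[7] = [-3,0]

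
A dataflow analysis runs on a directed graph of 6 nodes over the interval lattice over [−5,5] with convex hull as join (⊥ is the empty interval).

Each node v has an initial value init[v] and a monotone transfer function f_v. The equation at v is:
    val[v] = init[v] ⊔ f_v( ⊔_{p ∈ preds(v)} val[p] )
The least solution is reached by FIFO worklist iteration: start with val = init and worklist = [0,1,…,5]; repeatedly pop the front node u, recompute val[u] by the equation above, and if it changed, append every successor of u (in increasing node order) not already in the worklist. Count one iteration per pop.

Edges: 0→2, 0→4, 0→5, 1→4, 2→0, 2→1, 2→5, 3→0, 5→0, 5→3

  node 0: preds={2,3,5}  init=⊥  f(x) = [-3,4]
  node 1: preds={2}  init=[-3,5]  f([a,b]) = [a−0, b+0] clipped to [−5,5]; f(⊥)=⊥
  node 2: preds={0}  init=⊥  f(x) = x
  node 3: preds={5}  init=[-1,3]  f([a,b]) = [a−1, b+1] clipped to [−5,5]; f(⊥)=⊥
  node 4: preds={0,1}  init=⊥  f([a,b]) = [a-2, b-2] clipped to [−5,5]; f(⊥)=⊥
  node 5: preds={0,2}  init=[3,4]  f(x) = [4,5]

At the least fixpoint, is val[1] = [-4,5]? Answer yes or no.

Trace (9 dequeues):
  [1] u=0 | in [-1,4] | out [-3,4] | prev ⊥ | push {}
  [2] u=1 | in ⊥ | out [-3,5] | ==
  [3] u=2 | in [-3,4] | out [-3,4] | prev ⊥ | push {0,1}
  [4] u=3 | in [3,4] | out [-1,5] | prev [-1,3] | push {}
  [5] u=4 | in [-3,5] | out [-5,3] | prev ⊥ | push {}
  [6] u=5 | in [-3,4] | out [3,5] | prev [3,4] | push {3}
  [7] u=0 | in [-3,5] | out [-3,4] | ==
  [8] u=1 | in [-3,4] | out [-3,5] | ==
  [9] u=3 | in [3,5] | out [-1,5] | ==

Converged values:
  [0] [-3,4]
  [1] [-3,5]
  [2] [-3,4]
  [3] [-1,5]
  [4] [-5,3]
  [5] [3,5]

no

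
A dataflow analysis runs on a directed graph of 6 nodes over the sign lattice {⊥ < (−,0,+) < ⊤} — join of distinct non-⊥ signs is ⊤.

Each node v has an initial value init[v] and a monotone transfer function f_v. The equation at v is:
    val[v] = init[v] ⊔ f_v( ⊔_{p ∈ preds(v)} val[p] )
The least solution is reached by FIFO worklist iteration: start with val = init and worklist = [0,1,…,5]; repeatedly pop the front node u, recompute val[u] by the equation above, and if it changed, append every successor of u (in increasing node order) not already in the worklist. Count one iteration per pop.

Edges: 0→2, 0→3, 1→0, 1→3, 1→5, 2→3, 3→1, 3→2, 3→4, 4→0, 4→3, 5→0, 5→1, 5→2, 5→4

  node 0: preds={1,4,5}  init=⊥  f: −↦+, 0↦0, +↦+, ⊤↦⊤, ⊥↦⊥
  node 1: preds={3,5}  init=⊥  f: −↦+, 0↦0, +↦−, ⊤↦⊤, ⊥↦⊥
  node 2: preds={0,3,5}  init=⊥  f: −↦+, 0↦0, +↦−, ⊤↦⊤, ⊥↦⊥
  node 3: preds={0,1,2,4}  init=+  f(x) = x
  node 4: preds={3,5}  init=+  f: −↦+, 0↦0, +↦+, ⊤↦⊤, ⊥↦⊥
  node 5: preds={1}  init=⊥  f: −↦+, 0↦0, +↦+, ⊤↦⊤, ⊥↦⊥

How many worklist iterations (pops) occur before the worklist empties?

Trace (17 dequeues):
  [1] u=0 | in + | out + | prev ⊥ | push {}
  [2] u=1 | in + | out − | prev ⊥ | push {0}
  [3] u=2 | in + | out − | prev ⊥ | push {}
  [4] u=3 | in ⊤ | out ⊤ | prev + | push {1,2}
  [5] u=4 | in ⊤ | out ⊤ | prev + | push {3}
  [6] u=5 | in − | out + | prev ⊥ | push {4}
  [7] u=0 | in ⊤ | out ⊤ | prev + | push {}
  [8] u=1 | in ⊤ | out ⊤ | prev − | push {0,5}
  [9] u=2 | in ⊤ | out ⊤ | prev − | push {}
  [10] u=3 | in ⊤ | out ⊤ | ==
  [11] u=4 | in ⊤ | out ⊤ | ==
  [12] u=0 | in ⊤ | out ⊤ | ==
  [13] u=5 | in ⊤ | out ⊤ | prev + | push {0,1,2,4}
  [14] u=0 | in ⊤ | out ⊤ | ==
  [15] u=1 | in ⊤ | out ⊤ | ==
  [16] u=2 | in ⊤ | out ⊤ | ==
  [17] u=4 | in ⊤ | out ⊤ | ==

Converged values:
  [0] ⊤
  [1] ⊤
  [2] ⊤
  [3] ⊤
  [4] ⊤
  [5] ⊤

17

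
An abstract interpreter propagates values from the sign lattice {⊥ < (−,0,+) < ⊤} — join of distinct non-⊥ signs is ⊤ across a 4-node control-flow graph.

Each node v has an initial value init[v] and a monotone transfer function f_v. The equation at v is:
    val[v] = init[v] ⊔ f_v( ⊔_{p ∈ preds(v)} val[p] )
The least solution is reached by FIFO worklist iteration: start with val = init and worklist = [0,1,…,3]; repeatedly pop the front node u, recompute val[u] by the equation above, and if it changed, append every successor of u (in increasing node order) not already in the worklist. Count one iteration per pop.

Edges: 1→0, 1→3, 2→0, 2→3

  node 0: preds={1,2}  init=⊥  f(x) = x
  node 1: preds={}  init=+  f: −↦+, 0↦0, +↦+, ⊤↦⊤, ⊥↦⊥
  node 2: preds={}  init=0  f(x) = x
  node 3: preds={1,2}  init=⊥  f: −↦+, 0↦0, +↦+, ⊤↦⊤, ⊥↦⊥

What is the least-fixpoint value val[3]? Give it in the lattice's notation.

Worklist (4 pops):
  #1 pop 0: in=⊤ → ⊤ (was ⊥); enqueue []
  #2 pop 1: in=⊥ → + (no change)
  #3 pop 2: in=⊥ → 0 (no change)
  #4 pop 3: in=⊤ → ⊤ (was ⊥); enqueue []

Fixpoint:
  val[0] = ⊤
  val[1] = +
  val[2] = 0
  val[3] = ⊤

⊤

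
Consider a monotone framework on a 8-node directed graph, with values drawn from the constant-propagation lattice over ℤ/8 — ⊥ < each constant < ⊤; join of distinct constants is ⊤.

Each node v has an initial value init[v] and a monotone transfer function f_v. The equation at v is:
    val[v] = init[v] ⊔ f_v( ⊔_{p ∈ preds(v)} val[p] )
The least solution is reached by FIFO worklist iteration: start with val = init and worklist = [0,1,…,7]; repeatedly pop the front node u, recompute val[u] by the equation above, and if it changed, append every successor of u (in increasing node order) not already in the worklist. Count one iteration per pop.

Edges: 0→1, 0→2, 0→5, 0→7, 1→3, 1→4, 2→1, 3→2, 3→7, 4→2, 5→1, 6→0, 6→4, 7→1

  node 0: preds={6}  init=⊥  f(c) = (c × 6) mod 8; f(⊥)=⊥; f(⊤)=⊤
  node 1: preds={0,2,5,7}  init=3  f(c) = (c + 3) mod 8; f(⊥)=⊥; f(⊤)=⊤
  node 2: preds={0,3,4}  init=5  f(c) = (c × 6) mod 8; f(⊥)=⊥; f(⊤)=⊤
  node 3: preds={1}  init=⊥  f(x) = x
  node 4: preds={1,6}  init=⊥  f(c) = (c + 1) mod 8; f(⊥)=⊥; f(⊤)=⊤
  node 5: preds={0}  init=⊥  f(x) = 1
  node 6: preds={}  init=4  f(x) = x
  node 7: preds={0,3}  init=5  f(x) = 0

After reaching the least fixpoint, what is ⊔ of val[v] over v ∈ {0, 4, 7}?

Trace (10 dequeues):
  [1] u=0 | in 4 | out 0 | prev ⊥ | push {}
  [2] u=1 | in ⊤ | out ⊤ | prev 3 | push {}
  [3] u=2 | in 0 | out ⊤ | prev 5 | push {1}
  [4] u=3 | in ⊤ | out ⊤ | prev ⊥ | push {2}
  [5] u=4 | in ⊤ | out ⊤ | prev ⊥ | push {}
  [6] u=5 | in 0 | out 1 | prev ⊥ | push {}
  [7] u=6 | in ⊥ | out 4 | ==
  [8] u=7 | in ⊤ | out ⊤ | prev 5 | push {}
  [9] u=1 | in ⊤ | out ⊤ | ==
  [10] u=2 | in ⊤ | out ⊤ | ==

Converged values:
  [0] 0
  [1] ⊤
  [2] ⊤
  [3] ⊤
  [4] ⊤
  [5] 1
  [6] 4
  [7] ⊤

⊤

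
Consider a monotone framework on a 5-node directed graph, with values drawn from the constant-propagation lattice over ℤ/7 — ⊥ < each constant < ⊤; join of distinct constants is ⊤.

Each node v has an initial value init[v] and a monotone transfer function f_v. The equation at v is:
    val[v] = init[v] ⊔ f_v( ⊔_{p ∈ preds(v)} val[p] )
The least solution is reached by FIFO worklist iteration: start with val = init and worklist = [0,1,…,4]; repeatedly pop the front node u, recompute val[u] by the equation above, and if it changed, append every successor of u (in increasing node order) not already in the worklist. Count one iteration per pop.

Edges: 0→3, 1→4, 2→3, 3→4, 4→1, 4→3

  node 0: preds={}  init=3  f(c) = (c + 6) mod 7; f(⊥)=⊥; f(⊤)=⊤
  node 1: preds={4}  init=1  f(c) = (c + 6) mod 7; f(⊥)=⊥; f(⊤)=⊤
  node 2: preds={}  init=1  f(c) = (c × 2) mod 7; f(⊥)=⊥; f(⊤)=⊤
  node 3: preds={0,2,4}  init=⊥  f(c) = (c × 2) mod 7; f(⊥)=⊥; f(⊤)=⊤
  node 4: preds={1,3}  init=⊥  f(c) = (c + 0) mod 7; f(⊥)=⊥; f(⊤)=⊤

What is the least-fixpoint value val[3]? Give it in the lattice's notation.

⊤

Iteration log — 8 steps:
  step 1. node 0  ⊔preds=⊥  new=3  stable
  step 2. node 1  ⊔preds=⊥  new=1  stable
  step 3. node 2  ⊔preds=⊥  new=1  stable
  step 4. node 3  ⊔preds=⊤  new=⊤  old=⊥  +wl: 
  step 5. node 4  ⊔preds=⊤  new=⊤  old=⊥  +wl: 1,3
  step 6. node 1  ⊔preds=⊤  new=⊤  old=1  +wl: 4
  step 7. node 3  ⊔preds=⊤  new=⊤  stable
  step 8. node 4  ⊔preds=⊤  new=⊤  stable

Least fixpoint reached:
  node 0: 3
  node 1: ⊤
  node 2: 1
  node 3: ⊤
  node 4: ⊤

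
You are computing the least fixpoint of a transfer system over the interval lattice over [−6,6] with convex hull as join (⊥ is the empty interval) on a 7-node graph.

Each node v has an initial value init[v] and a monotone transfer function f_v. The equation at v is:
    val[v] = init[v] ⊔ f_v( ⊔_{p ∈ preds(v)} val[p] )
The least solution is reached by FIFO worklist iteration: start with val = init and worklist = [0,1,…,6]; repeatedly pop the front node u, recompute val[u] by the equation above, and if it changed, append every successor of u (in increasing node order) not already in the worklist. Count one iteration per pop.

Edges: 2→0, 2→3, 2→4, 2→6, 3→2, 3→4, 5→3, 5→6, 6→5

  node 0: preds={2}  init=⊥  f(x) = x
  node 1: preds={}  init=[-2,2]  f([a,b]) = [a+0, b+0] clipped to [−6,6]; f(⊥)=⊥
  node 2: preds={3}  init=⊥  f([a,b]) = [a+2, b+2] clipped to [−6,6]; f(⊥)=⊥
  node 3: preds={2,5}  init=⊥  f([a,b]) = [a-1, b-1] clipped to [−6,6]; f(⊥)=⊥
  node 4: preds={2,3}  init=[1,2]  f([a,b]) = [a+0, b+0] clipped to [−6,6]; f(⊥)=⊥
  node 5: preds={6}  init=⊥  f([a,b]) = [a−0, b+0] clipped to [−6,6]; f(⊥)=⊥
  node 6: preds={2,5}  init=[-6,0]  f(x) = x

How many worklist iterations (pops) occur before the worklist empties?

48

Worklist (48 pops):
  #1 pop 0: in=⊥ → ⊥ (no change)
  #2 pop 1: in=⊥ → [-2,2] (no change)
  #3 pop 2: in=⊥ → ⊥ (no change)
  #4 pop 3: in=⊥ → ⊥ (no change)
  #5 pop 4: in=⊥ → [1,2] (no change)
  #6 pop 5: in=[-6,0] → [-6,0] (was ⊥); enqueue [3]
  #7 pop 6: in=[-6,0] → [-6,0] (no change)
  #8 pop 3: in=[-6,0] → [-6,-1] (was ⊥); enqueue [2,4]
  #9 pop 2: in=[-6,-1] → [-4,1] (was ⊥); enqueue [0,3,6]
  #10 pop 4: in=[-6,1] → [-6,2] (was [1,2]); enqueue []
  #11 pop 0: in=[-4,1] → [-4,1] (was ⊥); enqueue []
  #12 pop 3: in=[-6,1] → [-6,0] (was [-6,-1]); enqueue [2,4]
  #13 pop 6: in=[-6,1] → [-6,1] (was [-6,0]); enqueue [5]
  #14 pop 2: in=[-6,0] → [-4,2] (was [-4,1]); enqueue [0,3,6]
  #15 pop 4: in=[-6,2] → [-6,2] (no change)
  #16 pop 5: in=[-6,1] → [-6,1] (was [-6,0]); enqueue []
  #17 pop 0: in=[-4,2] → [-4,2] (was [-4,1]); enqueue []
  #18 pop 3: in=[-6,2] → [-6,1] (was [-6,0]); enqueue [2,4]
  #19 pop 6: in=[-6,2] → [-6,2] (was [-6,1]); enqueue [5]
  #20 pop 2: in=[-6,1] → [-4,3] (was [-4,2]); enqueue [0,3,6]
  #21 pop 4: in=[-6,3] → [-6,3] (was [-6,2]); enqueue []
  #22 pop 5: in=[-6,2] → [-6,2] (was [-6,1]); enqueue []
  #23 pop 0: in=[-4,3] → [-4,3] (was [-4,2]); enqueue []
  #24 pop 3: in=[-6,3] → [-6,2] (was [-6,1]); enqueue [2,4]
  #25 pop 6: in=[-6,3] → [-6,3] (was [-6,2]); enqueue [5]
  #26 pop 2: in=[-6,2] → [-4,4] (was [-4,3]); enqueue [0,3,6]
  #27 pop 4: in=[-6,4] → [-6,4] (was [-6,3]); enqueue []
  #28 pop 5: in=[-6,3] → [-6,3] (was [-6,2]); enqueue []
  #29 pop 0: in=[-4,4] → [-4,4] (was [-4,3]); enqueue []
  #30 pop 3: in=[-6,4] → [-6,3] (was [-6,2]); enqueue [2,4]
  #31 pop 6: in=[-6,4] → [-6,4] (was [-6,3]); enqueue [5]
  #32 pop 2: in=[-6,3] → [-4,5] (was [-4,4]); enqueue [0,3,6]
  #33 pop 4: in=[-6,5] → [-6,5] (was [-6,4]); enqueue []
  #34 pop 5: in=[-6,4] → [-6,4] (was [-6,3]); enqueue []
  #35 pop 0: in=[-4,5] → [-4,5] (was [-4,4]); enqueue []
  #36 pop 3: in=[-6,5] → [-6,4] (was [-6,3]); enqueue [2,4]
  #37 pop 6: in=[-6,5] → [-6,5] (was [-6,4]); enqueue [5]
  #38 pop 2: in=[-6,4] → [-4,6] (was [-4,5]); enqueue [0,3,6]
  #39 pop 4: in=[-6,6] → [-6,6] (was [-6,5]); enqueue []
  #40 pop 5: in=[-6,5] → [-6,5] (was [-6,4]); enqueue []
  #41 pop 0: in=[-4,6] → [-4,6] (was [-4,5]); enqueue []
  #42 pop 3: in=[-6,6] → [-6,5] (was [-6,4]); enqueue [2,4]
  #43 pop 6: in=[-6,6] → [-6,6] (was [-6,5]); enqueue [5]
  #44 pop 2: in=[-6,5] → [-4,6] (no change)
  #45 pop 4: in=[-6,6] → [-6,6] (no change)
  #46 pop 5: in=[-6,6] → [-6,6] (was [-6,5]); enqueue [3,6]
  #47 pop 3: in=[-6,6] → [-6,5] (no change)
  #48 pop 6: in=[-6,6] → [-6,6] (no change)

Fixpoint:
  val[0] = [-4,6]
  val[1] = [-2,2]
  val[2] = [-4,6]
  val[3] = [-6,5]
  val[4] = [-6,6]
  val[5] = [-6,6]
  val[6] = [-6,6]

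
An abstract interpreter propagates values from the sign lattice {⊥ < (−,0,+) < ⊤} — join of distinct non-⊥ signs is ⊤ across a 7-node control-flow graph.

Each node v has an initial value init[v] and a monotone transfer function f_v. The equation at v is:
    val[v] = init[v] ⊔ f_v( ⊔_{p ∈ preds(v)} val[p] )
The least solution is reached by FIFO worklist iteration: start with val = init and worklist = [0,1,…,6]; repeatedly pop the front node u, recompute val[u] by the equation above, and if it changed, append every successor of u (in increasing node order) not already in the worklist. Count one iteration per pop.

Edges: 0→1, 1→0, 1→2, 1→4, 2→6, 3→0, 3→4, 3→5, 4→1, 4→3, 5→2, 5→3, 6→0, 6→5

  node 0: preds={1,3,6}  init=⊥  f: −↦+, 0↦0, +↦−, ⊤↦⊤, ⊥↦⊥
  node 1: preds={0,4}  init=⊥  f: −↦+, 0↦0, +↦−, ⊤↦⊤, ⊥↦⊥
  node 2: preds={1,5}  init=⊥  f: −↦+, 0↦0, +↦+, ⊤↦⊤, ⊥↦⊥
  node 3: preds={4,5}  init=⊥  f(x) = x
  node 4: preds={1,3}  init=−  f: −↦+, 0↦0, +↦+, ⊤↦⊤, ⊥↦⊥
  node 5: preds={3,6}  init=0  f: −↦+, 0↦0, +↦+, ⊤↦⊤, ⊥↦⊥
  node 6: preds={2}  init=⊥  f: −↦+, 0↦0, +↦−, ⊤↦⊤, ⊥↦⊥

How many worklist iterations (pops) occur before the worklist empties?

14

Worklist (14 pops):
  #1 pop 0: in=⊥ → ⊥ (no change)
  #2 pop 1: in=− → + (was ⊥); enqueue [0]
  #3 pop 2: in=⊤ → ⊤ (was ⊥); enqueue []
  #4 pop 3: in=⊤ → ⊤ (was ⊥); enqueue []
  #5 pop 4: in=⊤ → ⊤ (was −); enqueue [1,3]
  #6 pop 5: in=⊤ → ⊤ (was 0); enqueue [2]
  #7 pop 6: in=⊤ → ⊤ (was ⊥); enqueue [5]
  #8 pop 0: in=⊤ → ⊤ (was ⊥); enqueue []
  #9 pop 1: in=⊤ → ⊤ (was +); enqueue [0,4]
  #10 pop 3: in=⊤ → ⊤ (no change)
  #11 pop 2: in=⊤ → ⊤ (no change)
  #12 pop 5: in=⊤ → ⊤ (no change)
  #13 pop 0: in=⊤ → ⊤ (no change)
  #14 pop 4: in=⊤ → ⊤ (no change)

Fixpoint:
  val[0] = ⊤
  val[1] = ⊤
  val[2] = ⊤
  val[3] = ⊤
  val[4] = ⊤
  val[5] = ⊤
  val[6] = ⊤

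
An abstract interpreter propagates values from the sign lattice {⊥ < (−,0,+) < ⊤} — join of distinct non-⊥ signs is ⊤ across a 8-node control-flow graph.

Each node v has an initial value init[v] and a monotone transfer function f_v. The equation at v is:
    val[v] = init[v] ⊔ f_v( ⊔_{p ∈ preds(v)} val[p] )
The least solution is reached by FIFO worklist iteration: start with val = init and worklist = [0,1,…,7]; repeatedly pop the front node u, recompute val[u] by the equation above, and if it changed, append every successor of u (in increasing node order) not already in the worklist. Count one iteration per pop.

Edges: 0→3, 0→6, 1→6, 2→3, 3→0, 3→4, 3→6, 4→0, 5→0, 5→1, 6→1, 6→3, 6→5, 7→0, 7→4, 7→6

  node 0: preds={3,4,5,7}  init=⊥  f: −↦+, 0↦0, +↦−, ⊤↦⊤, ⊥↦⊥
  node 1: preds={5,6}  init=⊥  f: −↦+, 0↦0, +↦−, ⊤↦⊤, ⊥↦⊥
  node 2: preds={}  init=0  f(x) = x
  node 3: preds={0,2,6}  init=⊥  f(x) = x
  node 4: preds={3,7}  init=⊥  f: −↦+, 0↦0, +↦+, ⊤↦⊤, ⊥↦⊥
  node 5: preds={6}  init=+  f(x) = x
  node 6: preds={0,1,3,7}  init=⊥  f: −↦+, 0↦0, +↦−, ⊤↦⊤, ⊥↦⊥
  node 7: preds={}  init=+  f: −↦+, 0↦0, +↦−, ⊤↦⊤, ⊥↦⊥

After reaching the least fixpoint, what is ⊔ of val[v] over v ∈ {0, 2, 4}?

⊤

Trace (15 dequeues):
  [1] u=0 | in + | out − | prev ⊥ | push {}
  [2] u=1 | in + | out − | prev ⊥ | push {}
  [3] u=2 | in ⊥ | out 0 | ==
  [4] u=3 | in ⊤ | out ⊤ | prev ⊥ | push {0}
  [5] u=4 | in ⊤ | out ⊤ | prev ⊥ | push {}
  [6] u=5 | in ⊥ | out + | ==
  [7] u=6 | in ⊤ | out ⊤ | prev ⊥ | push {1,3,5}
  [8] u=7 | in ⊥ | out + | ==
  [9] u=0 | in ⊤ | out ⊤ | prev − | push {6}
  [10] u=1 | in ⊤ | out ⊤ | prev − | push {}
  [11] u=3 | in ⊤ | out ⊤ | ==
  [12] u=5 | in ⊤ | out ⊤ | prev + | push {0,1}
  [13] u=6 | in ⊤ | out ⊤ | ==
  [14] u=0 | in ⊤ | out ⊤ | ==
  [15] u=1 | in ⊤ | out ⊤ | ==

Converged values:
  [0] ⊤
  [1] ⊤
  [2] 0
  [3] ⊤
  [4] ⊤
  [5] ⊤
  [6] ⊤
  [7] +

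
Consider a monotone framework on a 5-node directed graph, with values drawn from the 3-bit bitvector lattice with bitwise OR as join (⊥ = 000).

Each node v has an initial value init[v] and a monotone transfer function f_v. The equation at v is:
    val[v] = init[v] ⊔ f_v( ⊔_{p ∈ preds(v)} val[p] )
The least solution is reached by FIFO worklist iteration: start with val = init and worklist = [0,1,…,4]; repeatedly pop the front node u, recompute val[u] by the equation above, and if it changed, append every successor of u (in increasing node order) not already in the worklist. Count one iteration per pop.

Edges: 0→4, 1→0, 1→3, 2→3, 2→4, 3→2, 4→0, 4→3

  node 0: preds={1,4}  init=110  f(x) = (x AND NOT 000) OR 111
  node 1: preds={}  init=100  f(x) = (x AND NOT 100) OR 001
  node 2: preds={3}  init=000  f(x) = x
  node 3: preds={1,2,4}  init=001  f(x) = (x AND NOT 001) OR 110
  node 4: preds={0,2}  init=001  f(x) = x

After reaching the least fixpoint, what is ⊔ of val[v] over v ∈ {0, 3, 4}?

111

Trace (9 dequeues):
  [1] u=0 | in 101 | out 111 | prev 110 | push {}
  [2] u=1 | in 000 | out 101 | prev 100 | push {0}
  [3] u=2 | in 001 | out 001 | prev 000 | push {}
  [4] u=3 | in 101 | out 111 | prev 001 | push {2}
  [5] u=4 | in 111 | out 111 | prev 001 | push {3}
  [6] u=0 | in 111 | out 111 | ==
  [7] u=2 | in 111 | out 111 | prev 001 | push {4}
  [8] u=3 | in 111 | out 111 | ==
  [9] u=4 | in 111 | out 111 | ==

Converged values:
  [0] 111
  [1] 101
  [2] 111
  [3] 111
  [4] 111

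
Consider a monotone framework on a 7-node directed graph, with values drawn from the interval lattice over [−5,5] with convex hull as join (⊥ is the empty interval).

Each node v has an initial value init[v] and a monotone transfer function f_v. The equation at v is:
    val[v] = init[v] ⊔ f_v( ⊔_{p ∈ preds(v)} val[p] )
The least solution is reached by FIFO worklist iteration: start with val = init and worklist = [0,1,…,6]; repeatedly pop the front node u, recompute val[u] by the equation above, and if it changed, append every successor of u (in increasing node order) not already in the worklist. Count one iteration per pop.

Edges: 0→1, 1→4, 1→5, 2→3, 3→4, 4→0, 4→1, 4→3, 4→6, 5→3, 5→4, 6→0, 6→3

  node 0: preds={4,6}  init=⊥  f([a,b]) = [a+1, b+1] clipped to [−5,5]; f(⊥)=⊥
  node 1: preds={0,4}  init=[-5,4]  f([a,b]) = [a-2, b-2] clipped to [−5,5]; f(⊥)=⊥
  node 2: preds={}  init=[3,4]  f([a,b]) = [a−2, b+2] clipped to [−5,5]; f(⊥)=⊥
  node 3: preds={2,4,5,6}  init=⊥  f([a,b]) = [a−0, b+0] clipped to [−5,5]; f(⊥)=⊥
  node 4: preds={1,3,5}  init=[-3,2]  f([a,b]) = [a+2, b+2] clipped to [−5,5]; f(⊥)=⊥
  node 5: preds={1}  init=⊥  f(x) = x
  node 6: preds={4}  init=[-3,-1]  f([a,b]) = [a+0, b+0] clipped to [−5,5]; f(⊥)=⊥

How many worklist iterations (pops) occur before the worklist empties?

11

Trace (11 dequeues):
  [1] u=0 | in [-3,2] | out [-2,3] | prev ⊥ | push {}
  [2] u=1 | in [-3,3] | out [-5,4] | ==
  [3] u=2 | in ⊥ | out [3,4] | ==
  [4] u=3 | in [-3,4] | out [-3,4] | prev ⊥ | push {}
  [5] u=4 | in [-5,4] | out [-3,5] | prev [-3,2] | push {0,1,3}
  [6] u=5 | in [-5,4] | out [-5,4] | prev ⊥ | push {4}
  [7] u=6 | in [-3,5] | out [-3,5] | prev [-3,-1] | push {}
  [8] u=0 | in [-3,5] | out [-2,5] | prev [-2,3] | push {}
  [9] u=1 | in [-3,5] | out [-5,4] | ==
  [10] u=3 | in [-5,5] | out [-5,5] | prev [-3,4] | push {}
  [11] u=4 | in [-5,5] | out [-3,5] | ==

Converged values:
  [0] [-2,5]
  [1] [-5,4]
  [2] [3,4]
  [3] [-5,5]
  [4] [-3,5]
  [5] [-5,4]
  [6] [-3,5]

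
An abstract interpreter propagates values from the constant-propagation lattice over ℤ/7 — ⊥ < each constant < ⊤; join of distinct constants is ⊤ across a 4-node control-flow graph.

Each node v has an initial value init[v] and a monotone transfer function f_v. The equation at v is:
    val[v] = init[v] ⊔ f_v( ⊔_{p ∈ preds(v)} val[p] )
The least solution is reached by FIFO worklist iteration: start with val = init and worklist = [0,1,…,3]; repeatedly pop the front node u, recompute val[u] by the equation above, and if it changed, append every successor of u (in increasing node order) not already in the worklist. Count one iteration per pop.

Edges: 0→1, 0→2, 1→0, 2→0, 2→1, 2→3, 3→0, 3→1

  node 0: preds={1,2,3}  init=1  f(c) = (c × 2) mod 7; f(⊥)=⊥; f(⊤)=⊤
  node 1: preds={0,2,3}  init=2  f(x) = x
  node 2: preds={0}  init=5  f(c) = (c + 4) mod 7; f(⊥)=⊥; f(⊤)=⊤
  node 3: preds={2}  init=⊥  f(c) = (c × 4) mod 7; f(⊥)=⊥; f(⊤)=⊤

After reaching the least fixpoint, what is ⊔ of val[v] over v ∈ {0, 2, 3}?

Worklist (6 pops):
  #1 pop 0: in=⊤ → ⊤ (was 1); enqueue []
  #2 pop 1: in=⊤ → ⊤ (was 2); enqueue [0]
  #3 pop 2: in=⊤ → ⊤ (was 5); enqueue [1]
  #4 pop 3: in=⊤ → ⊤ (was ⊥); enqueue []
  #5 pop 0: in=⊤ → ⊤ (no change)
  #6 pop 1: in=⊤ → ⊤ (no change)

Fixpoint:
  val[0] = ⊤
  val[1] = ⊤
  val[2] = ⊤
  val[3] = ⊤

⊤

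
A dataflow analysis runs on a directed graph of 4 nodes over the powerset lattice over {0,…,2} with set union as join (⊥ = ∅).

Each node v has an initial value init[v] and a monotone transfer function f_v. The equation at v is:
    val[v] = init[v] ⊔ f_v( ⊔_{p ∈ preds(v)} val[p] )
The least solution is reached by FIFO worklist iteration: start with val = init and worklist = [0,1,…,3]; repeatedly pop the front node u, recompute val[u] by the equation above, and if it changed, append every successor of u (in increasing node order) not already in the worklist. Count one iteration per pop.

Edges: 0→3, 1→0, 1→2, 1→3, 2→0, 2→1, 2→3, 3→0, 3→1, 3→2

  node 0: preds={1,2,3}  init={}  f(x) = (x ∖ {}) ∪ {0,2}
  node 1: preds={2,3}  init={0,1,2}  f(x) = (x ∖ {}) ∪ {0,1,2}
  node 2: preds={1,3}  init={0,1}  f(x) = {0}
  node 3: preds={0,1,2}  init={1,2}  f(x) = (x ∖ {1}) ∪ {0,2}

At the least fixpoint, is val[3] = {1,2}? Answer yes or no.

Worklist (7 pops):
  #1 pop 0: in={0,1,2} → {0,1,2} (was {}); enqueue []
  #2 pop 1: in={0,1,2} → {0,1,2} (no change)
  #3 pop 2: in={0,1,2} → {0,1} (no change)
  #4 pop 3: in={0,1,2} → {0,1,2} (was {1,2}); enqueue [0,1,2]
  #5 pop 0: in={0,1,2} → {0,1,2} (no change)
  #6 pop 1: in={0,1,2} → {0,1,2} (no change)
  #7 pop 2: in={0,1,2} → {0,1} (no change)

Fixpoint:
  val[0] = {0,1,2}
  val[1] = {0,1,2}
  val[2] = {0,1}
  val[3] = {0,1,2}

no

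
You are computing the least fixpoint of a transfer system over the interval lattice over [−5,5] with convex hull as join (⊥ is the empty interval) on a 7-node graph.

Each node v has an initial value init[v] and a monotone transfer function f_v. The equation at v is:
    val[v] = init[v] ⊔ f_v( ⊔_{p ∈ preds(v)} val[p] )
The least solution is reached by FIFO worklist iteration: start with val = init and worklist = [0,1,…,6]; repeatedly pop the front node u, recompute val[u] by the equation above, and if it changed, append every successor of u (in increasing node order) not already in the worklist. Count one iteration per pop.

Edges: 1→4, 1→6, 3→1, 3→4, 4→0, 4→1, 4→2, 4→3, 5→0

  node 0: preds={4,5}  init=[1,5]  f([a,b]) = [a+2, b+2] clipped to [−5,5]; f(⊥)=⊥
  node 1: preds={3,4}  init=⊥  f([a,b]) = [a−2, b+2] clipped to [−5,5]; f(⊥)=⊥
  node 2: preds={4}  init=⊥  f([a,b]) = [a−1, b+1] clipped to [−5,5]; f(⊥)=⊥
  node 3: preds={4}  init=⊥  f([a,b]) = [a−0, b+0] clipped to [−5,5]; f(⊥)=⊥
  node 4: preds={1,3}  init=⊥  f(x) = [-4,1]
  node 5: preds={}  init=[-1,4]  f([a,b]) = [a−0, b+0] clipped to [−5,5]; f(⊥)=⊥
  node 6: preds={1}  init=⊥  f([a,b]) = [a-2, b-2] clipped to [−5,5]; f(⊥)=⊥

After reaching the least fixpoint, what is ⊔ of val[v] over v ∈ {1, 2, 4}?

[-5,3]

Trace (14 dequeues):
  [1] u=0 | in [-1,4] | out [1,5] | ==
  [2] u=1 | in ⊥ | out ⊥ | ==
  [3] u=2 | in ⊥ | out ⊥ | ==
  [4] u=3 | in ⊥ | out ⊥ | ==
  [5] u=4 | in ⊥ | out [-4,1] | prev ⊥ | push {0,1,2,3}
  [6] u=5 | in ⊥ | out [-1,4] | ==
  [7] u=6 | in ⊥ | out ⊥ | ==
  [8] u=0 | in [-4,4] | out [-2,5] | prev [1,5] | push {}
  [9] u=1 | in [-4,1] | out [-5,3] | prev ⊥ | push {4,6}
  [10] u=2 | in [-4,1] | out [-5,2] | prev ⊥ | push {}
  [11] u=3 | in [-4,1] | out [-4,1] | prev ⊥ | push {1}
  [12] u=4 | in [-5,3] | out [-4,1] | ==
  [13] u=6 | in [-5,3] | out [-5,1] | prev ⊥ | push {}
  [14] u=1 | in [-4,1] | out [-5,3] | ==

Converged values:
  [0] [-2,5]
  [1] [-5,3]
  [2] [-5,2]
  [3] [-4,1]
  [4] [-4,1]
  [5] [-1,4]
  [6] [-5,1]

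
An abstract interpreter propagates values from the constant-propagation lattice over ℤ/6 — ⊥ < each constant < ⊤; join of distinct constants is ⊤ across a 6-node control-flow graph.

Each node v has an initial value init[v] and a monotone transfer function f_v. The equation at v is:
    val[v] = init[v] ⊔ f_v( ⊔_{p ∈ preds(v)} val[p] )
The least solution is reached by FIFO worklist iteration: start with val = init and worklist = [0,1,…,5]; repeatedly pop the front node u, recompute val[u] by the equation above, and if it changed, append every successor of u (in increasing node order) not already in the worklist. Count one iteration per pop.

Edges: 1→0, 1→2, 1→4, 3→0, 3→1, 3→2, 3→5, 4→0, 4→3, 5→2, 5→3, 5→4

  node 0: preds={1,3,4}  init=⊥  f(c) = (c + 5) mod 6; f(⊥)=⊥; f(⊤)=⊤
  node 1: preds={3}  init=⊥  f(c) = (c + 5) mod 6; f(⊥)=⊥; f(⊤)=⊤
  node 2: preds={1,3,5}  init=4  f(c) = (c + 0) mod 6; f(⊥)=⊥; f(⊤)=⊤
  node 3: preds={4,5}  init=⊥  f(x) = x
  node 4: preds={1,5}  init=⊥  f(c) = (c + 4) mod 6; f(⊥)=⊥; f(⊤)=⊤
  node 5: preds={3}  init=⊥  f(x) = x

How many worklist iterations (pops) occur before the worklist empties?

Trace (6 dequeues):
  [1] u=0 | in ⊥ | out ⊥ | ==
  [2] u=1 | in ⊥ | out ⊥ | ==
  [3] u=2 | in ⊥ | out 4 | ==
  [4] u=3 | in ⊥ | out ⊥ | ==
  [5] u=4 | in ⊥ | out ⊥ | ==
  [6] u=5 | in ⊥ | out ⊥ | ==

Converged values:
  [0] ⊥
  [1] ⊥
  [2] 4
  [3] ⊥
  [4] ⊥
  [5] ⊥

6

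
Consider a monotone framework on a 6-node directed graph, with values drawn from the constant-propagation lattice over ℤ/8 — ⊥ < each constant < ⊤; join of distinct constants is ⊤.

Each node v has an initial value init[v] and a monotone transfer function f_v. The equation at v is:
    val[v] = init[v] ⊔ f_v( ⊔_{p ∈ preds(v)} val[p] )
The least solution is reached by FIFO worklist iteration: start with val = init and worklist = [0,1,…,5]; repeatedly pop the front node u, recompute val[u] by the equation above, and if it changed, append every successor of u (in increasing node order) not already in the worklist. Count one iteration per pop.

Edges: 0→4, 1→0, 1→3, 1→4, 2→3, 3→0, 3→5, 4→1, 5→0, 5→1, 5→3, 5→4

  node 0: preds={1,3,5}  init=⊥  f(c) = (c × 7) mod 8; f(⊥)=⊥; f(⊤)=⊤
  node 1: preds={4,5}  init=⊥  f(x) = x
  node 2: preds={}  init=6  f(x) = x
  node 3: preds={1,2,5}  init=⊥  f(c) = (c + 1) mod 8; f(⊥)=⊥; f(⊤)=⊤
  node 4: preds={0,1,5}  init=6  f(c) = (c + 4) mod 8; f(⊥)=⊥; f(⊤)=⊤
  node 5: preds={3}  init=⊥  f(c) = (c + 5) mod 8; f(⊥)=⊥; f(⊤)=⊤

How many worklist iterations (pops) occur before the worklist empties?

16

Trace (16 dequeues):
  [1] u=0 | in ⊥ | out ⊥ | ==
  [2] u=1 | in 6 | out 6 | prev ⊥ | push {0}
  [3] u=2 | in ⊥ | out 6 | ==
  [4] u=3 | in 6 | out 7 | prev ⊥ | push {}
  [5] u=4 | in 6 | out ⊤ | prev 6 | push {1}
  [6] u=5 | in 7 | out 4 | prev ⊥ | push {3,4}
  [7] u=0 | in ⊤ | out ⊤ | prev ⊥ | push {}
  [8] u=1 | in ⊤ | out ⊤ | prev 6 | push {0}
  [9] u=3 | in ⊤ | out ⊤ | prev 7 | push {5}
  [10] u=4 | in ⊤ | out ⊤ | ==
  [11] u=0 | in ⊤ | out ⊤ | ==
  [12] u=5 | in ⊤ | out ⊤ | prev 4 | push {0,1,3,4}
  [13] u=0 | in ⊤ | out ⊤ | ==
  [14] u=1 | in ⊤ | out ⊤ | ==
  [15] u=3 | in ⊤ | out ⊤ | ==
  [16] u=4 | in ⊤ | out ⊤ | ==

Converged values:
  [0] ⊤
  [1] ⊤
  [2] 6
  [3] ⊤
  [4] ⊤
  [5] ⊤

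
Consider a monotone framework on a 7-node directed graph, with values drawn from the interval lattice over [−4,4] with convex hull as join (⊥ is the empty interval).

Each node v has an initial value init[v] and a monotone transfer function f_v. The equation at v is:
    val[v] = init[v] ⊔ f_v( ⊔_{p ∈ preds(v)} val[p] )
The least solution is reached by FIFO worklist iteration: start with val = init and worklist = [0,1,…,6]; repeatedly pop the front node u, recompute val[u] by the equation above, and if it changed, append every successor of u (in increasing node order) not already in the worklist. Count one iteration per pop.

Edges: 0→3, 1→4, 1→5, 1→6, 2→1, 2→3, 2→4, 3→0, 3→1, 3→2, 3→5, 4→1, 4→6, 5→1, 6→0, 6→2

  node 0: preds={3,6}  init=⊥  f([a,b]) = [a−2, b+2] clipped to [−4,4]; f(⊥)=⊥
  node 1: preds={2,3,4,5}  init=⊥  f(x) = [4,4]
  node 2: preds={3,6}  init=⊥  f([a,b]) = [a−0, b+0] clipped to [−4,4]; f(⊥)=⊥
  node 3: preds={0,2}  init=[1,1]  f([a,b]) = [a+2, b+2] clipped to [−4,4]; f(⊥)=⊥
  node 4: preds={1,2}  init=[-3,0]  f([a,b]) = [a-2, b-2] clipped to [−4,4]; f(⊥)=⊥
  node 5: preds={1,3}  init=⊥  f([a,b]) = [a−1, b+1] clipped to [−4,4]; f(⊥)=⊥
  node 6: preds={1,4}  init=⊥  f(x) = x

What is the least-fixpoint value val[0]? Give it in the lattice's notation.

[-4,4]

Trace (23 dequeues):
  [1] u=0 | in [1,1] | out [-1,3] | prev ⊥ | push {}
  [2] u=1 | in [-3,1] | out [4,4] | prev ⊥ | push {}
  [3] u=2 | in [1,1] | out [1,1] | prev ⊥ | push {1}
  [4] u=3 | in [-1,3] | out [1,4] | prev [1,1] | push {0,2}
  [5] u=4 | in [1,4] | out [-3,2] | prev [-3,0] | push {}
  [6] u=5 | in [1,4] | out [0,4] | prev ⊥ | push {}
  [7] u=6 | in [-3,4] | out [-3,4] | prev ⊥ | push {}
  [8] u=1 | in [-3,4] | out [4,4] | ==
  [9] u=0 | in [-3,4] | out [-4,4] | prev [-1,3] | push {3}
  [10] u=2 | in [-3,4] | out [-3,4] | prev [1,1] | push {1,4}
  [11] u=3 | in [-4,4] | out [-2,4] | prev [1,4] | push {0,2,5}
  [12] u=1 | in [-3,4] | out [4,4] | ==
  [13] u=4 | in [-3,4] | out [-4,2] | prev [-3,2] | push {1,6}
  [14] u=0 | in [-3,4] | out [-4,4] | ==
  [15] u=2 | in [-3,4] | out [-3,4] | ==
  [16] u=5 | in [-2,4] | out [-3,4] | prev [0,4] | push {}
  [17] u=1 | in [-4,4] | out [4,4] | ==
  [18] u=6 | in [-4,4] | out [-4,4] | prev [-3,4] | push {0,2}
  [19] u=0 | in [-4,4] | out [-4,4] | ==
  [20] u=2 | in [-4,4] | out [-4,4] | prev [-3,4] | push {1,3,4}
  [21] u=1 | in [-4,4] | out [4,4] | ==
  [22] u=3 | in [-4,4] | out [-2,4] | ==
  [23] u=4 | in [-4,4] | out [-4,2] | ==

Converged values:
  [0] [-4,4]
  [1] [4,4]
  [2] [-4,4]
  [3] [-2,4]
  [4] [-4,2]
  [5] [-3,4]
  [6] [-4,4]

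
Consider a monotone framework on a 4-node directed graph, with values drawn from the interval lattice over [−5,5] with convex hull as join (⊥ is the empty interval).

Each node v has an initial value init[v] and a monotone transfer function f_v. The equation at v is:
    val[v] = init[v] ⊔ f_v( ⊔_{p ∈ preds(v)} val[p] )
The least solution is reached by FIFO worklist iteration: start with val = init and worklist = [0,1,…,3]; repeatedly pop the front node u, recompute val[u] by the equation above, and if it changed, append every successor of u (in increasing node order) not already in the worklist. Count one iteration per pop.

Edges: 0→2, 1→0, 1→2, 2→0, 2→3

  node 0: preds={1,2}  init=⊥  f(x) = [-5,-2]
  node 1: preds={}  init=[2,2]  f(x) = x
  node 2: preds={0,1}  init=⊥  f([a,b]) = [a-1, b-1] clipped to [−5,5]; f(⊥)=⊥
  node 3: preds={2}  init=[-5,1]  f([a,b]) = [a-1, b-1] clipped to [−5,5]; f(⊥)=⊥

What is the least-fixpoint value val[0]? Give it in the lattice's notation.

Iteration log — 5 steps:
  step 1. node 0  ⊔preds=[2,2]  new=[-5,-2]  old=⊥  +wl: 
  step 2. node 1  ⊔preds=⊥  new=[2,2]  stable
  step 3. node 2  ⊔preds=[-5,2]  new=[-5,1]  old=⊥  +wl: 0
  step 4. node 3  ⊔preds=[-5,1]  new=[-5,1]  stable
  step 5. node 0  ⊔preds=[-5,2]  new=[-5,-2]  stable

Least fixpoint reached:
  node 0: [-5,-2]
  node 1: [2,2]
  node 2: [-5,1]
  node 3: [-5,1]

[-5,-2]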